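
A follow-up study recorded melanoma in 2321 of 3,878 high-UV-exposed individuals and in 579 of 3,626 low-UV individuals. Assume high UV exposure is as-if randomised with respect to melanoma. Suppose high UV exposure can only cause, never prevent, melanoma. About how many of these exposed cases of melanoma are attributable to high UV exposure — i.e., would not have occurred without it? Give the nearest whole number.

p₁ = P(outcome | exposed) = 2321/3878 = 0.5985
p₀ = P(outcome | unexposed) = 579/3626 = 0.15968
PN = (p₁ − p₀)/p₁ = (0.5985 − 0.15968) / 0.5985 ≈ 0.73320.
Attributable cases ≈ PN × (exposed cases) = 0.73320 × 2321 ≈ 1701.76.

about 1702 cases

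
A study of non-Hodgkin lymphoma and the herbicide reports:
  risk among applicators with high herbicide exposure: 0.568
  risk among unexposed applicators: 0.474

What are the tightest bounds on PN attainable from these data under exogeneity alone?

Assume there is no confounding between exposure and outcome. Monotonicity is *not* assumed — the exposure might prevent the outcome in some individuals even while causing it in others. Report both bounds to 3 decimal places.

0.165 ≤ PN ≤ 0.926

Let p₁ = 0.568, p₀ = 0.474.
Under exogeneity alone the bounds on PN are max{0,(p₁−p₀)/p₁} ≤ PN ≤ min{1,(1−p₀)/p₁}.
  lower = (p₁ − p₀)/p₁ = 0.094 / 0.568 ≈ 0.1655
  upper = min{1, (1 − p₀)/p₁} = 0.526 / 0.568 ≈ 0.9261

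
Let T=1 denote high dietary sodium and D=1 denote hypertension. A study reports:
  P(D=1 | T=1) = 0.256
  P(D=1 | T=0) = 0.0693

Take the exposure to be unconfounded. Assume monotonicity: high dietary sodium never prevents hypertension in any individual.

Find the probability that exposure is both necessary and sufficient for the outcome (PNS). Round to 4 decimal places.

PNS ≈ 0.1867

Let p₁ = 0.256, p₀ = 0.0693.
Under exogeneity and monotonicity, PNS = p₁ − p₀.
PNS = 0.256 − 0.0693 = 0.1867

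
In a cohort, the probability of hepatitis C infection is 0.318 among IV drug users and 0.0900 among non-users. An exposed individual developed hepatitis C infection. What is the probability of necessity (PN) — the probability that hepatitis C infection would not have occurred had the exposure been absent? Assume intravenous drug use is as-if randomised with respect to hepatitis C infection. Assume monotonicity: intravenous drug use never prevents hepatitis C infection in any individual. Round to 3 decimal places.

Let p₁ = 0.318, p₀ = 0.09.
Under exogeneity and monotonicity, PN = (p₁ − p₀) / p₁.
PN = (0.318 − 0.09) / 0.318 = 0.228 / 0.318 ≈ 0.7170

PN ≈ 0.717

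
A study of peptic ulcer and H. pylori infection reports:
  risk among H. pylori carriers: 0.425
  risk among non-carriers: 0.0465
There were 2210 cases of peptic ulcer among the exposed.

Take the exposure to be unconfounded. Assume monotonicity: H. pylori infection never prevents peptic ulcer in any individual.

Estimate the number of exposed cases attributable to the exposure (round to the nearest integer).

Let p₁ = 0.425, p₀ = 0.0465.
PN = (p₁ − p₀)/p₁ = (0.425 − 0.0465) / 0.425 ≈ 0.89059.
Attributable cases ≈ PN × (exposed cases) = 0.89059 × 2210 ≈ 1968.20.

about 1968 cases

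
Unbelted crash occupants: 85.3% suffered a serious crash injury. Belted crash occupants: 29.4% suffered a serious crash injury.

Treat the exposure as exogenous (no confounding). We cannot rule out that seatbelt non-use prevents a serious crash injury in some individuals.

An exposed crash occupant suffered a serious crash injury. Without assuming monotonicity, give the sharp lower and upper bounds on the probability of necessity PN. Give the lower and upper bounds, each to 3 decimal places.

0.655 ≤ PN ≤ 0.828

p₁ = 0.853, p₀ = 0.294.
Under exogeneity alone the bounds on PN are max{0,(p₁−p₀)/p₁} ≤ PN ≤ min{1,(1−p₀)/p₁}.
  lower = (p₁ − p₀)/p₁ = 0.559 / 0.853 ≈ 0.6553
  upper = min{1, (1 − p₀)/p₁} = 0.706 / 0.853 ≈ 0.8277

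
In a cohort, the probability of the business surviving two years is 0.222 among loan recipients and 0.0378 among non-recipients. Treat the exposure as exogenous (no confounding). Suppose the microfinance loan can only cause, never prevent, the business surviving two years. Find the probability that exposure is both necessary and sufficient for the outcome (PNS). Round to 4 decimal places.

Let p₁ = 0.222, p₀ = 0.0378.
Under exogeneity and monotonicity, PNS = p₁ − p₀.
PNS = 0.222 − 0.0378 = 0.1842

PNS ≈ 0.1842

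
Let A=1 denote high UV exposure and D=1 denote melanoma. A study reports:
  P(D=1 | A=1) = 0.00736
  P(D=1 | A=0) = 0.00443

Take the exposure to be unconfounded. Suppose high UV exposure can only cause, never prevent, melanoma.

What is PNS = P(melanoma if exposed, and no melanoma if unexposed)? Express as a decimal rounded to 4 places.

Let p₁ = 0.00736, p₀ = 0.00443.
Under exogeneity and monotonicity, PNS = p₁ − p₀.
PNS = 0.00736 − 0.00443 = 0.00293

PNS ≈ 0.0029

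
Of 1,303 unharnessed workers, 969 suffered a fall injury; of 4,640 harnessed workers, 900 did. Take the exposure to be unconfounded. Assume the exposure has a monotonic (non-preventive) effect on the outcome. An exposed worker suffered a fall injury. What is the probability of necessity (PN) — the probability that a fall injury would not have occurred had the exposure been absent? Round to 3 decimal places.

PN ≈ 0.739

p₁ = P(outcome | exposed) = 969/1303 = 0.74367
p₀ = P(outcome | unexposed) = 900/4640 = 0.19397
Under exogeneity and monotonicity, PN = (p₁ − p₀) / p₁.
PN = (0.74367 − 0.19397) / 0.74367 = 0.5497 / 0.74367 ≈ 0.7392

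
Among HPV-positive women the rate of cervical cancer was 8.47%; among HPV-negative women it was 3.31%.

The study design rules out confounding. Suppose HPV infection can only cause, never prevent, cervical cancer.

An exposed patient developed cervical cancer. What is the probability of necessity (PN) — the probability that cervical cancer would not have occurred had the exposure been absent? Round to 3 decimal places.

p₁ = 0.0847, p₀ = 0.0331.
Under exogeneity and monotonicity, PN = (p₁ − p₀) / p₁.
PN = (0.0847 − 0.0331) / 0.0847 = 0.0516 / 0.0847 ≈ 0.6092

PN ≈ 0.609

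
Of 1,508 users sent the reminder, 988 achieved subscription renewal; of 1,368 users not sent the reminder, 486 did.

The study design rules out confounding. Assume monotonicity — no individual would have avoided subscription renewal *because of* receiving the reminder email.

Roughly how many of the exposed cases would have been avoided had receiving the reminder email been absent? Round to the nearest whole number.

about 452 cases

p₁ = P(outcome | exposed) = 988/1508 = 0.65517
p₀ = P(outcome | unexposed) = 486/1368 = 0.35526
PN = (p₁ − p₀)/p₁ = (0.65517 − 0.35526) / 0.65517 ≈ 0.45776.
Attributable cases ≈ PN × (exposed cases) = 0.45776 × 988 ≈ 452.26.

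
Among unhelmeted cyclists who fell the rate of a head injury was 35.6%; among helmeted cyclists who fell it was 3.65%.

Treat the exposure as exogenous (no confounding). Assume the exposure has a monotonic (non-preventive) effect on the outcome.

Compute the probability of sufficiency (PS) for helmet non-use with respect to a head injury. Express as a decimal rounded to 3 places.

p₁ = 0.356, p₀ = 0.0365.
Under exogeneity and monotonicity, PS = (p₁ − p₀) / (1 − p₀).
PS = (0.356 − 0.0365) / (1 − 0.0365) = 0.3195 / 0.9635 ≈ 0.3316

PS ≈ 0.332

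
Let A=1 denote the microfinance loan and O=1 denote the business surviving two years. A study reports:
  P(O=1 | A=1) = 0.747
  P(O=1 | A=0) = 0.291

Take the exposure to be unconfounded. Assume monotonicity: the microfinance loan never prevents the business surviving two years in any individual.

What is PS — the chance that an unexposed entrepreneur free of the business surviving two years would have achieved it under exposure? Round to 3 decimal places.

Let p₁ = 0.747, p₀ = 0.291.
Under exogeneity and monotonicity, PS = (p₁ − p₀) / (1 − p₀).
PS = (0.747 − 0.291) / (1 − 0.291) = 0.456 / 0.709 ≈ 0.6432

PS ≈ 0.643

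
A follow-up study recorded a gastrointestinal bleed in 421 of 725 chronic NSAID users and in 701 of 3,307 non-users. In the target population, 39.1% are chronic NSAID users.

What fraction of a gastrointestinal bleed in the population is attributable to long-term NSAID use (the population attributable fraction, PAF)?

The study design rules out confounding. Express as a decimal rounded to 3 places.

p₁ = P(outcome | exposed) = 421/725 = 0.58069
p₀ = P(outcome | unexposed) = 701/3307 = 0.21197
Overall risk P(Y=1) = π·p₁ + (1−π)·p₀ = 0.391×0.58069 + 0.609×0.21197 = 0.35614.
Under exogeneity, PAF = [P(Y=1) − p₀] / P(Y=1).
PAF = (0.35614 − 0.21197) / 0.35614 ≈ 0.4048

PAF ≈ 0.405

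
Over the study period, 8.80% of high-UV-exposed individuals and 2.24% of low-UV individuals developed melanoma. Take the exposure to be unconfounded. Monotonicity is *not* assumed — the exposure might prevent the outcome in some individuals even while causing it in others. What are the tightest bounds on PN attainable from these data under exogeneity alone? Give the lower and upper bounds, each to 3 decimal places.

0.745 ≤ PN ≤ 1.000

p₁ = 0.088, p₀ = 0.0224.
Under exogeneity alone the bounds on PN are max{0,(p₁−p₀)/p₁} ≤ PN ≤ min{1,(1−p₀)/p₁}.
  lower = (p₁ − p₀)/p₁ = 0.0656 / 0.088 ≈ 0.7455
  upper = min{1, (1 − p₀)/p₁} = 0.9776 / 0.088 ≈ 11.1091 → capped at 1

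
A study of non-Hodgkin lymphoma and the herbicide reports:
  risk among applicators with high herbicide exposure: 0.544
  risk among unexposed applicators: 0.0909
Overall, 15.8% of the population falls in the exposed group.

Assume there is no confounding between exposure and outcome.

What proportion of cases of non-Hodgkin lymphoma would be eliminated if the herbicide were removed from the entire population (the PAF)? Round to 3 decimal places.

PAF ≈ 0.441

Let p₁ = 0.544, p₀ = 0.0909.
Overall risk P(Y=1) = π·p₁ + (1−π)·p₀ = 0.158×0.544 + 0.842×0.0909 = 0.16249.
Under exogeneity, PAF = [P(Y=1) − p₀] / P(Y=1).
PAF = (0.16249 − 0.0909) / 0.16249 ≈ 0.4406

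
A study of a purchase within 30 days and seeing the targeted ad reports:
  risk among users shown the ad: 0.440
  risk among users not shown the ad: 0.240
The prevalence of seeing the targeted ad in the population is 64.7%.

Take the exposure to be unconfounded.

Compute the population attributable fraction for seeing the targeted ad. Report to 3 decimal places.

Let p₁ = 0.44, p₀ = 0.24.
Overall risk P(Y=1) = π·p₁ + (1−π)·p₀ = 0.647×0.44 + 0.353×0.24 = 0.3694.
Under exogeneity, PAF = [P(Y=1) − p₀] / P(Y=1).
PAF = (0.3694 − 0.24) / 0.3694 ≈ 0.3503

PAF ≈ 0.350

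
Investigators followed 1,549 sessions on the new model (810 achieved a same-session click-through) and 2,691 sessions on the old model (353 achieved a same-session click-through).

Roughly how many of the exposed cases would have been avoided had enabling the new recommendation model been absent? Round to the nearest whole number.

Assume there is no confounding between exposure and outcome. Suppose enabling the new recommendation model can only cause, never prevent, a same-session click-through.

about 607 cases

p₁ = P(outcome | exposed) = 810/1549 = 0.52292
p₀ = P(outcome | unexposed) = 353/2691 = 0.13118
PN = (p₁ − p₀)/p₁ = (0.52292 − 0.13118) / 0.52292 ≈ 0.74914.
Attributable cases ≈ PN × (exposed cases) = 0.74914 × 810 ≈ 606.81.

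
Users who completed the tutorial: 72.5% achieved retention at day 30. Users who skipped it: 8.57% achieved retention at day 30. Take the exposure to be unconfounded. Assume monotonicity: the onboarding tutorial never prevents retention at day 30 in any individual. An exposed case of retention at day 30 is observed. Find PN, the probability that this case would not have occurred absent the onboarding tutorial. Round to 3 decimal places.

p₁ = 0.725, p₀ = 0.0857.
Under exogeneity and monotonicity, PN = (p₁ − p₀) / p₁.
PN = (0.725 − 0.0857) / 0.725 = 0.6393 / 0.725 ≈ 0.8818

PN ≈ 0.882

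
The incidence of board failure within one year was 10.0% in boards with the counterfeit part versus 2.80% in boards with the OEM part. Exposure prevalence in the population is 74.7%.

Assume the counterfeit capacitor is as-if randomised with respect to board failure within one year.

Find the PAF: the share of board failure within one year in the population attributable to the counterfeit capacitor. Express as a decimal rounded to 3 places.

PAF ≈ 0.658

p₁ = 0.1, p₀ = 0.028.
Overall risk P(Y=1) = π·p₁ + (1−π)·p₀ = 0.747×0.1 + 0.253×0.028 = 0.081784.
Under exogeneity, PAF = [P(Y=1) − p₀] / P(Y=1).
PAF = (0.081784 − 0.028) / 0.081784 ≈ 0.6576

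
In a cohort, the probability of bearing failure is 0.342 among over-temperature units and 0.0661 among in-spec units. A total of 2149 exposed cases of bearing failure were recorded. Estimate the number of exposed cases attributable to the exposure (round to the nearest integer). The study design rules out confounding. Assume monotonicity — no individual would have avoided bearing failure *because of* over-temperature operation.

Let p₁ = 0.342, p₀ = 0.0661.
PN = (p₁ − p₀)/p₁ = (0.342 − 0.0661) / 0.342 ≈ 0.80673.
Attributable cases ≈ PN × (exposed cases) = 0.80673 × 2149 ≈ 1733.65.

about 1734 cases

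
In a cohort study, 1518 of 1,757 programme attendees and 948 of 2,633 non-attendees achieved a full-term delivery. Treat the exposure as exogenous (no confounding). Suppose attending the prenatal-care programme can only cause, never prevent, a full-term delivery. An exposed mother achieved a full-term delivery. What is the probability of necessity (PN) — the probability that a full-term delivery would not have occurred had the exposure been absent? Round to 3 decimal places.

p₁ = P(outcome | exposed) = 1518/1757 = 0.86397
p₀ = P(outcome | unexposed) = 948/2633 = 0.36005
Under exogeneity and monotonicity, PN = (p₁ − p₀) / p₁.
PN = (0.86397 − 0.36005) / 0.86397 = 0.50393 / 0.86397 ≈ 0.5833

PN ≈ 0.583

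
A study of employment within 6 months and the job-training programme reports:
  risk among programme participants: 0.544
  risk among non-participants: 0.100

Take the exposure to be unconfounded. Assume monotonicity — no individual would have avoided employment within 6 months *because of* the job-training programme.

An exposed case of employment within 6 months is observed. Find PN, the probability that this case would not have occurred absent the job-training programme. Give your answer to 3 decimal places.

Let p₁ = 0.544, p₀ = 0.1.
Under exogeneity and monotonicity, PN = (p₁ − p₀) / p₁.
PN = (0.544 − 0.1) / 0.544 = 0.444 / 0.544 ≈ 0.8162

PN ≈ 0.816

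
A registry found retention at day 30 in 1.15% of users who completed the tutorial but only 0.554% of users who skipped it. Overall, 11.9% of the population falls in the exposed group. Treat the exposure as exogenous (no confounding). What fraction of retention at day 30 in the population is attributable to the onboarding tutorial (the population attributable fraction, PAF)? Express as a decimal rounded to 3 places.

p₁ = 0.0115, p₀ = 0.00554.
Overall risk P(Y=1) = π·p₁ + (1−π)·p₀ = 0.119×0.0115 + 0.881×0.00554 = 0.0062492.
Under exogeneity, PAF = [P(Y=1) − p₀] / P(Y=1).
PAF = (0.0062492 − 0.00554) / 0.0062492 ≈ 0.1135

PAF ≈ 0.113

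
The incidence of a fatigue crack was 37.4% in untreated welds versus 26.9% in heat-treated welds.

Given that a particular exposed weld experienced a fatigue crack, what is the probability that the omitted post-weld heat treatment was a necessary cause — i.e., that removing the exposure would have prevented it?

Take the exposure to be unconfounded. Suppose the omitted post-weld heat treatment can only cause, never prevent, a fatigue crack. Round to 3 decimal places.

p₁ = 0.374, p₀ = 0.269.
Under exogeneity and monotonicity, PN = (p₁ − p₀) / p₁.
PN = (0.374 − 0.269) / 0.374 = 0.105 / 0.374 ≈ 0.2807

PN ≈ 0.281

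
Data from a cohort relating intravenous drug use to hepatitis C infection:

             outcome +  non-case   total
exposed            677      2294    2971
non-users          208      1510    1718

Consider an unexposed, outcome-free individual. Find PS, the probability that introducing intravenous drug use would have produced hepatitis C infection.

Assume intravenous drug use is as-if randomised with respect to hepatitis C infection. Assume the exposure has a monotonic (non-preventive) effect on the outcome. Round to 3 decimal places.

p₁ = P(outcome | exposed) = 677/2971 = 0.22787
p₀ = P(outcome | unexposed) = 208/1718 = 0.12107
Under exogeneity and monotonicity, PS = (p₁ − p₀)/(1 − p₀).
PS = (0.22787 − 0.12107) / 0.87893 ≈ 0.1215

PS ≈ 0.122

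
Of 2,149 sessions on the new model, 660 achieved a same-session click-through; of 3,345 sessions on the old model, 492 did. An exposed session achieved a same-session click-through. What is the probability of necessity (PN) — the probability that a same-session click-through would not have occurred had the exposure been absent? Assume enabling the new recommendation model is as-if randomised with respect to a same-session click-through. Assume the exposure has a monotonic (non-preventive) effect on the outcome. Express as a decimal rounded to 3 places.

p₁ = P(outcome | exposed) = 660/2149 = 0.30712
p₀ = P(outcome | unexposed) = 492/3345 = 0.14709
Under exogeneity and monotonicity, PN = (p₁ − p₀) / p₁.
PN = (0.30712 − 0.14709) / 0.30712 = 0.16003 / 0.30712 ≈ 0.5211

PN ≈ 0.521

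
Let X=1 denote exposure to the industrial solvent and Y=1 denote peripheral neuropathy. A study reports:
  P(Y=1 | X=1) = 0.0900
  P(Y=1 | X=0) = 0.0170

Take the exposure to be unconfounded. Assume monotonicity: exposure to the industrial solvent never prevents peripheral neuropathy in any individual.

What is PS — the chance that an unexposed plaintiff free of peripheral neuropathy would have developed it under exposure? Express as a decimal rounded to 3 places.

Let p₁ = 0.09, p₀ = 0.017.
Under exogeneity and monotonicity, PS = (p₁ − p₀) / (1 − p₀).
PS = (0.09 − 0.017) / (1 − 0.017) = 0.073 / 0.983 ≈ 0.0743

PS ≈ 0.074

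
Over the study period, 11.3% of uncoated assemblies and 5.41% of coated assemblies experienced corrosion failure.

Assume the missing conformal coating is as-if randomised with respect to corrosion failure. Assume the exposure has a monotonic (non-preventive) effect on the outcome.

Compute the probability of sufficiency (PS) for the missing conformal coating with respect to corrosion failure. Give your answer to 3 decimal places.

p₁ = 0.113, p₀ = 0.0541.
Under exogeneity and monotonicity, PS = (p₁ − p₀) / (1 − p₀).
PS = (0.113 − 0.0541) / (1 − 0.0541) = 0.0589 / 0.9459 ≈ 0.0623

PS ≈ 0.062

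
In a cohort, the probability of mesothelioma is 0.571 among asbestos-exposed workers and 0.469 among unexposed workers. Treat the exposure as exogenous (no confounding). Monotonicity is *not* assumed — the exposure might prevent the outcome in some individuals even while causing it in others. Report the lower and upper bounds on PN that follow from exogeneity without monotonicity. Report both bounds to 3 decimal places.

0.179 ≤ PN ≤ 0.930

Let p₁ = 0.571, p₀ = 0.469.
Under exogeneity alone the bounds on PN are max{0,(p₁−p₀)/p₁} ≤ PN ≤ min{1,(1−p₀)/p₁}.
  lower = (p₁ − p₀)/p₁ = 0.102 / 0.571 ≈ 0.1786
  upper = min{1, (1 − p₀)/p₁} = 0.531 / 0.571 ≈ 0.9299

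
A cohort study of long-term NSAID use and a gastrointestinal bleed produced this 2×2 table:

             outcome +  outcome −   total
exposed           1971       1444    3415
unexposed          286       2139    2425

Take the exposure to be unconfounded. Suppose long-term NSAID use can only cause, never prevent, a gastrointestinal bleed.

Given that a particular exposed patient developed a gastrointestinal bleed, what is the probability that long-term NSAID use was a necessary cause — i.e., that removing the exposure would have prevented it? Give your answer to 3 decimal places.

PN ≈ 0.796

p₁ = P(outcome | exposed) = 1971/3415 = 0.57716
p₀ = P(outcome | unexposed) = 286/2425 = 0.11794
Under exogeneity and monotonicity, PN = (p₁ − p₀)/p₁.
PN = (0.57716 − 0.11794) / 0.57716 ≈ 0.7957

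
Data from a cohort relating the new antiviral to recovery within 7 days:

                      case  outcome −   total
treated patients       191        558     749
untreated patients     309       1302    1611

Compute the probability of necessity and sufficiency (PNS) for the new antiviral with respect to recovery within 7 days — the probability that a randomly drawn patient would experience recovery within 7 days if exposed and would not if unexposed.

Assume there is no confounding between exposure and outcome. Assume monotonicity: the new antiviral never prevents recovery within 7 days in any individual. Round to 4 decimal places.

p₁ = P(outcome | exposed) = 191/749 = 0.25501
p₀ = P(outcome | unexposed) = 309/1611 = 0.19181
Under exogeneity and monotonicity, PNS = p₁ − p₀.
PNS = 0.25501 − 0.19181 = 0.0632

PNS ≈ 0.0632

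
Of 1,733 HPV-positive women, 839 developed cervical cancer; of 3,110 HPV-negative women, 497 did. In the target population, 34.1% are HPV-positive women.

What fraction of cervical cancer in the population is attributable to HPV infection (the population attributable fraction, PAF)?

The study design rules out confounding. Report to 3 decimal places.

PAF ≈ 0.409

p₁ = P(outcome | exposed) = 839/1733 = 0.48413
p₀ = P(outcome | unexposed) = 497/3110 = 0.15981
Overall risk P(Y=1) = π·p₁ + (1−π)·p₀ = 0.341×0.48413 + 0.659×0.15981 = 0.2704.
Under exogeneity, PAF = [P(Y=1) − p₀] / P(Y=1).
PAF = (0.2704 − 0.15981) / 0.2704 ≈ 0.4090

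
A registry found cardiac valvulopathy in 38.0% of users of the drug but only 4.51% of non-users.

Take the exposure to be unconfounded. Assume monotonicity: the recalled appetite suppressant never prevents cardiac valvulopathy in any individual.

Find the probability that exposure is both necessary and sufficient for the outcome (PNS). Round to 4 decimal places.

p₁ = 0.38, p₀ = 0.0451.
Under exogeneity and monotonicity, PNS = p₁ − p₀.
PNS = 0.38 − 0.0451 = 0.3349

PNS ≈ 0.3349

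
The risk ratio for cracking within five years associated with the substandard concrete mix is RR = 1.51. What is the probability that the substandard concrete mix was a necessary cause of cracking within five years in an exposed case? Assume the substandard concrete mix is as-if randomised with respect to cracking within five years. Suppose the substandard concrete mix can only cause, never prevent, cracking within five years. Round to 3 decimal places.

Under exogeneity and monotonicity, PN = (RR − 1) / RR = 1 − 1/RR.
PN = (1.51 − 1) / 1.51 = 0.51 / 1.51 ≈ 0.3377

PN ≈ 0.338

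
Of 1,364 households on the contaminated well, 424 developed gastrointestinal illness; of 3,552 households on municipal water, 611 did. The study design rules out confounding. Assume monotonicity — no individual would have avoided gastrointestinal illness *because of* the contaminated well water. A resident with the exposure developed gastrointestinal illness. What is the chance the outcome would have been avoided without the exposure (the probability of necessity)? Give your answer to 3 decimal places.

PN ≈ 0.447

p₁ = P(outcome | exposed) = 424/1364 = 0.31085
p₀ = P(outcome | unexposed) = 611/3552 = 0.17202
Under exogeneity and monotonicity, PN = (p₁ − p₀) / p₁.
PN = (0.31085 − 0.17202) / 0.31085 = 0.13883 / 0.31085 ≈ 0.4466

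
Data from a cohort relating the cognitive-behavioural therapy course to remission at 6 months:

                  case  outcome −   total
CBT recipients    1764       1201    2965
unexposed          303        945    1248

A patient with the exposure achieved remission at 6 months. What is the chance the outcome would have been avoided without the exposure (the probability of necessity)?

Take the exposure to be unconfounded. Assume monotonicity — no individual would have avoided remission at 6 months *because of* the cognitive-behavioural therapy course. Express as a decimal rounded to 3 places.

p₁ = P(outcome | exposed) = 1764/2965 = 0.59494
p₀ = P(outcome | unexposed) = 303/1248 = 0.24279
Under exogeneity and monotonicity, PN = (p₁ − p₀)/p₁.
PN = (0.59494 − 0.24279) / 0.59494 ≈ 0.5919

PN ≈ 0.592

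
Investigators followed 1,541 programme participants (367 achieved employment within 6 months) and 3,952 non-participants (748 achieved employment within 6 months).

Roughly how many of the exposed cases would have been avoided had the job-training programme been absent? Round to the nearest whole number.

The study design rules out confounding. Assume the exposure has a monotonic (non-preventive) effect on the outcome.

about 75 cases

p₁ = P(outcome | exposed) = 367/1541 = 0.23816
p₀ = P(outcome | unexposed) = 748/3952 = 0.18927
PN = (p₁ − p₀)/p₁ = (0.23816 − 0.18927) / 0.23816 ≈ 0.20527.
Attributable cases ≈ PN × (exposed cases) = 0.20527 × 367 ≈ 75.33.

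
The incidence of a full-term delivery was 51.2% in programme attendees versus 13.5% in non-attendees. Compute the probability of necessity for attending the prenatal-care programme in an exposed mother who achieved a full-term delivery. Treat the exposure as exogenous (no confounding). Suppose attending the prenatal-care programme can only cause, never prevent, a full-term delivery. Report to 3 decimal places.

p₁ = 0.512, p₀ = 0.135.
Under exogeneity and monotonicity, PN = (p₁ − p₀) / p₁.
PN = (0.512 − 0.135) / 0.512 = 0.377 / 0.512 ≈ 0.7363

PN ≈ 0.736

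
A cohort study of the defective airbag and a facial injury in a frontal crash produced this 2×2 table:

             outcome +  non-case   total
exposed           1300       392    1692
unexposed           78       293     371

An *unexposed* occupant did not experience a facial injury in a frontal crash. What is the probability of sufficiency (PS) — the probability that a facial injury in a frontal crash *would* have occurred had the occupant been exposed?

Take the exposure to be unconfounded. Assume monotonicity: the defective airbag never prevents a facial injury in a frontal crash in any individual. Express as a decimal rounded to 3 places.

PS ≈ 0.707

p₁ = P(outcome | exposed) = 1300/1692 = 0.76832
p₀ = P(outcome | unexposed) = 78/371 = 0.21024
Under exogeneity and monotonicity, PS = (p₁ − p₀)/(1 − p₀).
PS = (0.76832 − 0.21024) / 0.78976 ≈ 0.7066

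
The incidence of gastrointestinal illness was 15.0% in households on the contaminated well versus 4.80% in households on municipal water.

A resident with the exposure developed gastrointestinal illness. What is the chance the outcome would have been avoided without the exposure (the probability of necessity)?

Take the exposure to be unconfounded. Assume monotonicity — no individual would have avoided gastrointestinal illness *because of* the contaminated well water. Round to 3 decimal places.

PN ≈ 0.680

p₁ = 0.15, p₀ = 0.048.
Under exogeneity and monotonicity, PN = (p₁ − p₀) / p₁.
PN = (0.15 − 0.048) / 0.15 = 0.102 / 0.15 ≈ 0.6800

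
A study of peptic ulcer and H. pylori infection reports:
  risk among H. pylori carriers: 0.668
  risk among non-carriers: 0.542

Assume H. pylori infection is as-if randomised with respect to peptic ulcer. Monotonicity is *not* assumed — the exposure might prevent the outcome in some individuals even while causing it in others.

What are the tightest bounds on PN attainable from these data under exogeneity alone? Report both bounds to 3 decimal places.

Let p₁ = 0.668, p₀ = 0.542.
Under exogeneity alone the bounds on PN are max{0,(p₁−p₀)/p₁} ≤ PN ≤ min{1,(1−p₀)/p₁}.
  lower = (p₁ − p₀)/p₁ = 0.126 / 0.668 ≈ 0.1886
  upper = min{1, (1 − p₀)/p₁} = 0.458 / 0.668 ≈ 0.6856

0.189 ≤ PN ≤ 0.686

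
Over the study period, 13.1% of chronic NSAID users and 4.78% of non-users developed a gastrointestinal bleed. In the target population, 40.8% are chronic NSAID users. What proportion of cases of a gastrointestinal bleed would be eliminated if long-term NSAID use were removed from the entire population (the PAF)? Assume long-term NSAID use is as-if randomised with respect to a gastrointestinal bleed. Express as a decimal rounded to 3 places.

p₁ = 0.131, p₀ = 0.0478.
Overall risk P(Y=1) = π·p₁ + (1−π)·p₀ = 0.408×0.131 + 0.592×0.0478 = 0.081746.
Under exogeneity, PAF = [P(Y=1) − p₀] / P(Y=1).
PAF = (0.081746 − 0.0478) / 0.081746 ≈ 0.4153

PAF ≈ 0.415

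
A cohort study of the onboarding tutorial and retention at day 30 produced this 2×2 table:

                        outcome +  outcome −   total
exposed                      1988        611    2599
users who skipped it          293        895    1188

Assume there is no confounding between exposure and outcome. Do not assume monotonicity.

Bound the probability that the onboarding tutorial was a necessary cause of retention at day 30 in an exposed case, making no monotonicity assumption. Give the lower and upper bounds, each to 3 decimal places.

0.678 ≤ PN ≤ 0.985

p₁ = P(outcome | exposed) = 1988/2599 = 0.76491
p₀ = P(outcome | unexposed) = 293/1188 = 0.24663
Under exogeneity alone the bounds on PN are max{0,(p₁−p₀)/p₁} ≤ PN ≤ min{1,(1−p₀)/p₁}.
  lower = (p₁ − p₀)/p₁ = 0.51828 / 0.76491 ≈ 0.6776
  upper = min{1, (1 − p₀)/p₁} = 0.75337 / 0.76491 ≈ 0.9849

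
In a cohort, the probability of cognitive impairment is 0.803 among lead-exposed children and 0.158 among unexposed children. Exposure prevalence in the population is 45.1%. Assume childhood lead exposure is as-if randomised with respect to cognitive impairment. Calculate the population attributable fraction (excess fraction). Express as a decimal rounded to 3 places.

PAF ≈ 0.648

Let p₁ = 0.803, p₀ = 0.158.
Overall risk P(Y=1) = π·p₁ + (1−π)·p₀ = 0.451×0.803 + 0.549×0.158 = 0.4489.
Under exogeneity, PAF = [P(Y=1) − p₀] / P(Y=1).
PAF = (0.4489 − 0.158) / 0.4489 ≈ 0.6480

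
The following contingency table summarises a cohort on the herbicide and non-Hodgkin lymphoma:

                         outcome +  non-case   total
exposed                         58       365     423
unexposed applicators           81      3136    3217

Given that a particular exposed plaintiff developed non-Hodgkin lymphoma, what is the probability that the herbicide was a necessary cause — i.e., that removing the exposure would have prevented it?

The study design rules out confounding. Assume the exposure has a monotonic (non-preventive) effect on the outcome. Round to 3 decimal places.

p₁ = P(outcome | exposed) = 58/423 = 0.13712
p₀ = P(outcome | unexposed) = 81/3217 = 0.025179
Under exogeneity and monotonicity, PN = (p₁ − p₀) / p₁.
PN = (0.13712 − 0.025179) / 0.13712 = 0.11194 / 0.13712 ≈ 0.8164

PN ≈ 0.816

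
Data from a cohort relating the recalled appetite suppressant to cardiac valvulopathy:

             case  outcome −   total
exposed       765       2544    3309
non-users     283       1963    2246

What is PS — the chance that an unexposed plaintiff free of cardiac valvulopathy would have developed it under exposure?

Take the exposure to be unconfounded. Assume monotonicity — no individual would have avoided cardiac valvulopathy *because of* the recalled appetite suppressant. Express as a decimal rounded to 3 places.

PS ≈ 0.120

p₁ = P(outcome | exposed) = 765/3309 = 0.23119
p₀ = P(outcome | unexposed) = 283/2246 = 0.126
Under exogeneity and monotonicity, PS = (p₁ − p₀)/(1 − p₀).
PS = (0.23119 − 0.126) / 0.874 ≈ 0.1204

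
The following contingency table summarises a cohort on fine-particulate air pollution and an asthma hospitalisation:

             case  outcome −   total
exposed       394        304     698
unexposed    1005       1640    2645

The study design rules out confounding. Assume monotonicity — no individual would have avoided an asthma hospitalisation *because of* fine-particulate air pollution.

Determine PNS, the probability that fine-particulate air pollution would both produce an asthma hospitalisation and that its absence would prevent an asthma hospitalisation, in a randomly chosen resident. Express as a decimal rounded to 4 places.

PNS ≈ 0.1845

p₁ = P(outcome | exposed) = 394/698 = 0.56447
p₀ = P(outcome | unexposed) = 1005/2645 = 0.37996
Under exogeneity and monotonicity, PNS = p₁ − p₀.
PNS = 0.56447 − 0.37996 = 0.18451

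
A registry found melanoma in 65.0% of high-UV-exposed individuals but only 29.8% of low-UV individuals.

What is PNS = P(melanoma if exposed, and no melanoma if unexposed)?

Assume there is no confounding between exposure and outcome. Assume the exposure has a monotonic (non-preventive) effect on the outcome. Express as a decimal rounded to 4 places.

p₁ = 0.65, p₀ = 0.298.
Under exogeneity and monotonicity, PNS = p₁ − p₀.
PNS = 0.65 − 0.298 = 0.352

PNS ≈ 0.3520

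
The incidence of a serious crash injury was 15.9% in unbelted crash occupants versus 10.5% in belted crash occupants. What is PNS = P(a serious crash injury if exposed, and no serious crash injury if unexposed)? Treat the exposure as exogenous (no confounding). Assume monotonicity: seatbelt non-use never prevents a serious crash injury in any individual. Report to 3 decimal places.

p₁ = 0.159, p₀ = 0.105.
Under exogeneity and monotonicity, PNS = p₁ − p₀.
PNS = 0.159 − 0.105 = 0.054

PNS ≈ 0.054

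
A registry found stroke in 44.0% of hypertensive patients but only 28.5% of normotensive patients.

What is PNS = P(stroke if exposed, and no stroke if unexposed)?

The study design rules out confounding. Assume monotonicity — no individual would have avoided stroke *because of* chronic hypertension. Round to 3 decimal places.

PNS ≈ 0.155

p₁ = 0.44, p₀ = 0.285.
Under exogeneity and monotonicity, PNS = p₁ − p₀.
PNS = 0.44 − 0.285 = 0.155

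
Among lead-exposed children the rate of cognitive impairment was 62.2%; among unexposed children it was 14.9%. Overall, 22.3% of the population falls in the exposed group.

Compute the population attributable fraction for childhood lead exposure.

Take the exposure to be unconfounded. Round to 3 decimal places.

p₁ = 0.622, p₀ = 0.149.
Overall risk P(Y=1) = π·p₁ + (1−π)·p₀ = 0.223×0.622 + 0.777×0.149 = 0.25448.
Under exogeneity, PAF = [P(Y=1) − p₀] / P(Y=1).
PAF = (0.25448 − 0.149) / 0.25448 ≈ 0.4145

PAF ≈ 0.414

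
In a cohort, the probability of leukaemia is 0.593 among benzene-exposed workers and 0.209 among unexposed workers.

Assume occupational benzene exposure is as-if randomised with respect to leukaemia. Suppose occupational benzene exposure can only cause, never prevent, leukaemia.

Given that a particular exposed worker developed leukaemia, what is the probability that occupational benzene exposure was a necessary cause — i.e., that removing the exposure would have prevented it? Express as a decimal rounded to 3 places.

PN ≈ 0.648

Let p₁ = 0.593, p₀ = 0.209.
Under exogeneity and monotonicity, PN = (p₁ − p₀) / p₁.
PN = (0.593 − 0.209) / 0.593 = 0.384 / 0.593 ≈ 0.6476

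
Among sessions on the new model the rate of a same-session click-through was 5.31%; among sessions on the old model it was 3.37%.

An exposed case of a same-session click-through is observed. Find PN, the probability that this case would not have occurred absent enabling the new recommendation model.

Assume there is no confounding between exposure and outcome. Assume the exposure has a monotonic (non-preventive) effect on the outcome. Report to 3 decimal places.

p₁ = 0.0531, p₀ = 0.0337.
Under exogeneity and monotonicity, PN = (p₁ − p₀) / p₁.
PN = (0.0531 − 0.0337) / 0.0531 = 0.0194 / 0.0531 ≈ 0.3653

PN ≈ 0.365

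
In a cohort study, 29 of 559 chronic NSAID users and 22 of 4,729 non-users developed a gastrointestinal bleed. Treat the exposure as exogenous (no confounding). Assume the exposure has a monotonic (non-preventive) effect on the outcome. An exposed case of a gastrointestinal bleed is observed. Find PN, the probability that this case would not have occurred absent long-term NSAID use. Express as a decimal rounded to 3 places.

p₁ = P(outcome | exposed) = 29/559 = 0.051878
p₀ = P(outcome | unexposed) = 22/4729 = 0.0046521
Under exogeneity and monotonicity, PN = (p₁ − p₀) / p₁.
PN = (0.051878 − 0.0046521) / 0.051878 = 0.047226 / 0.051878 ≈ 0.9103

PN ≈ 0.910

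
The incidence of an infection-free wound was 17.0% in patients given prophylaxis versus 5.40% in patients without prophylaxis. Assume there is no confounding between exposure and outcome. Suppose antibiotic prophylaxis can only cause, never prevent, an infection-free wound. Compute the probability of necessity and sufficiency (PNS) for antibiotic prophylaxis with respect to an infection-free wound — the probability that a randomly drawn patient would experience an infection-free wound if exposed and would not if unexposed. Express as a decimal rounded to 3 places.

p₁ = 0.17, p₀ = 0.054.
Under exogeneity and monotonicity, PNS = p₁ − p₀.
PNS = 0.17 − 0.054 = 0.116

PNS ≈ 0.116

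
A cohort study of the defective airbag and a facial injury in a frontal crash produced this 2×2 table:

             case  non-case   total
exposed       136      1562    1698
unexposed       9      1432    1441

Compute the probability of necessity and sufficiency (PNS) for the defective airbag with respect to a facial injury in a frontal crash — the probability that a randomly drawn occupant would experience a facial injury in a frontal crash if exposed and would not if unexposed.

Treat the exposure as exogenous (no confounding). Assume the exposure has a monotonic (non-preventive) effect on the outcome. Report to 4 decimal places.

p₁ = P(outcome | exposed) = 136/1698 = 0.080094
p₀ = P(outcome | unexposed) = 9/1441 = 0.0062457
Under exogeneity and monotonicity, PNS = p₁ − p₀.
PNS = 0.080094 − 0.0062457 = 0.073849

PNS ≈ 0.0738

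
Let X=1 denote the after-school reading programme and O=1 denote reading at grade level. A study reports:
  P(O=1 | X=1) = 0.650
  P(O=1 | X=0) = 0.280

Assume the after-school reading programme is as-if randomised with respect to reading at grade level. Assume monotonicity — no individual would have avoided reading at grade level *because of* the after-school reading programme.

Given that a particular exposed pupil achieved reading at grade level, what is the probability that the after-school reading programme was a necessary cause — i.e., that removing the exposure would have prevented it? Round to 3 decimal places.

PN ≈ 0.569

Let p₁ = 0.65, p₀ = 0.28.
Under exogeneity and monotonicity, PN = (p₁ − p₀) / p₁.
PN = (0.65 − 0.28) / 0.65 = 0.37 / 0.65 ≈ 0.5692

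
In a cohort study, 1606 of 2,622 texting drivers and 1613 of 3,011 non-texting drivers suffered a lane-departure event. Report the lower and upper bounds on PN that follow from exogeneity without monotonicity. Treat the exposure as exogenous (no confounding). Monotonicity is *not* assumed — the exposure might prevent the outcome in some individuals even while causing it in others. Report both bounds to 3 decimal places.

0.125 ≤ PN ≤ 0.758

p₁ = P(outcome | exposed) = 1606/2622 = 0.61251
p₀ = P(outcome | unexposed) = 1613/3011 = 0.5357
Under exogeneity alone the bounds on PN are max{0,(p₁−p₀)/p₁} ≤ PN ≤ min{1,(1−p₀)/p₁}.
  lower = (p₁ − p₀)/p₁ = 0.076807 / 0.61251 ≈ 0.1254
  upper = min{1, (1 − p₀)/p₁} = 0.4643 / 0.61251 ≈ 0.7580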